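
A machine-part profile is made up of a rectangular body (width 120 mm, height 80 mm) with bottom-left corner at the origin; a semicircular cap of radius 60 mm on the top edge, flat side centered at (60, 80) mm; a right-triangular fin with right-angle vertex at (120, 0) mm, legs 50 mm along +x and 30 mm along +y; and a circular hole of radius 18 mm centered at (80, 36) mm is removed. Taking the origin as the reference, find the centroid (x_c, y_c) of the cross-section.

Part | A | x̄ᵢ | ȳᵢ | A·x̄ᵢ | A·ȳᵢ
rectangular body | 9600.00 | 60.00 | 40.00 | 576000.00 | 384000.00
semicircular top | 5654.87 | 60.00 | 105.46 | 339292.01 | 596389.34
triangular fin | 750.00 | 136.67 | 10.00 | 102500.00 | 7500.00
hole | -1017.88 | 80.00 | 36.00 | -81430.08 | -36643.54
Σ | 14986.99 |  |  | 936361.93 | 951245.81
x_c = 936361.93 / 14986.99 = 62.48 mm
y_c = 951245.81 / 14986.99 = 63.47 mm

x_c = 62.48 mm, y_c = 63.47 mm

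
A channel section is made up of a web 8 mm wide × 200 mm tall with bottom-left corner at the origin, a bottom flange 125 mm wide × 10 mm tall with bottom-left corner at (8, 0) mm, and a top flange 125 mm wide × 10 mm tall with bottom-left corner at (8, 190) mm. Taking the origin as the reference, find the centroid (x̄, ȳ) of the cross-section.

x̄ = 44.55 mm, ȳ = 100.00 mm

web: A = 8 × 200 = 1600.00, centroid at (4.00, 100.00).
bottom flange: A = 125 × 10 = 1250.00, centroid at (70.50, 5.00).
top flange: A = 125 × 10 = 1250.00, centroid at (70.50, 195.00).
ΣA = 4100.00 mm², ΣAx̄ = 182650.00 mm³, ΣAȳ = 410000.00 mm³.
x̄ = 182650.00/4100.00 = 44.55 mm; ȳ = 410000.00/4100.00 = 100.00 mm.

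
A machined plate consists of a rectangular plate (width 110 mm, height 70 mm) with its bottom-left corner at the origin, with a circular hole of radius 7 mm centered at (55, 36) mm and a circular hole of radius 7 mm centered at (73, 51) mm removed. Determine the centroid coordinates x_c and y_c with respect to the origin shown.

plate: A = 110 × 70 = 7700.00, centroid at (55.00, 35.00).
hole 1: A = −π·7² = -153.94, centroid at (55.00, 36.00).
hole 2: A = −π·7² = -153.94, centroid at (73.00, 51.00).
ΣA = 7392.12 mm², ΣAx_c = 403795.93 mm³, ΣAy_c = 256107.39 mm³.
x_c = 403795.93/7392.12 = 54.63 mm; y_c = 256107.39/7392.12 = 34.65 mm.

x_c = 54.63 mm, y_c = 34.65 mm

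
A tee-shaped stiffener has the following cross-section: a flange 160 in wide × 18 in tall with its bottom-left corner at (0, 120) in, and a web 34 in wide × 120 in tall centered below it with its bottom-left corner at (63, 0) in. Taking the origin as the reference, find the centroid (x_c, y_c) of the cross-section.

web: A = 34 × 120 = 4080.00, centroid at (80.00, 60.00).
flange: A = 160 × 18 = 2880.00, centroid at (80.00, 129.00).
ΣA = 6960.00 in², ΣAx_c = 556800.00 in³, ΣAy_c = 616320.00 in³.
x_c = 556800.00/6960.00 = 80.00 in; y_c = 616320.00/6960.00 = 88.55 in.

x_c = 80.00 in, y_c = 88.55 in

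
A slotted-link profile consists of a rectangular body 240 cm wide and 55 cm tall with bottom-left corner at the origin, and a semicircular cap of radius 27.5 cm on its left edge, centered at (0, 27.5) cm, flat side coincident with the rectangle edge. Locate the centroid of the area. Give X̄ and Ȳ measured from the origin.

X̄ = 109.13 cm, Ȳ = 27.50 cm

rectangular body: A = 240 × 55 = 13200.00, centroid at (120.00, 27.50).
semicircular end: A = ½π·27.5² = 1187.91, centroid at (-11.67, 27.50).
ΣA = 14387.91 cm²
ΣAX̄ = (13200.00)(120.00) + (1187.91)(-11.67) = 1570135.42 cm³
ΣAȲ = (13200.00)(27.50) + (1187.91)(27.50) = 395667.65 cm³
X̄ = 1570135.42 / 14387.91 = 109.13 cm
Ȳ = 395667.65 / 14387.91 = 27.50 cm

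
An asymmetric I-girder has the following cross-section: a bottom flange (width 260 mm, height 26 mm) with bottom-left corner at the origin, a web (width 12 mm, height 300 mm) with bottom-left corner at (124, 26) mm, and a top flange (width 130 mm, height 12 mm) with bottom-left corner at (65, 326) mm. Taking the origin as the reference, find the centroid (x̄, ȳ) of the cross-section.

x̄ = 130.00 mm, ȳ = 103.98 mm

bottom flange: A = 260 × 26 = 6760.00, centroid at (130.00, 13.00).
web: A = 12 × 300 = 3600.00, centroid at (130.00, 176.00).
top flange: A = 130 × 12 = 1560.00, centroid at (130.00, 332.00).
ΣA = 11920.00 mm²
ΣAx̄ = (6760.00)(130.00) + (3600.00)(130.00) + (1560.00)(130.00) = 1549600.00 mm³
ΣAȳ = (6760.00)(13.00) + (3600.00)(176.00) + (1560.00)(332.00) = 1239400.00 mm³
x̄ = 1549600.00 / 11920.00 = 130.00 mm
ȳ = 1239400.00 / 11920.00 = 103.98 mm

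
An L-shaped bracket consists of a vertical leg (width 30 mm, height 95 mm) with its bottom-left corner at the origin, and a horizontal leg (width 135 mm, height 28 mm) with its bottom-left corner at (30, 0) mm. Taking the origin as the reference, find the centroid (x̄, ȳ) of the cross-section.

vertical leg: A = 30 × 95 = 2850.00, centroid at (15.00, 47.50).
horizontal leg: A = 135 × 28 = 3780.00, centroid at (97.50, 14.00).
ΣA = 6630.00 mm²
ΣAx̄ = (2850.00)(15.00) + (3780.00)(97.50) = 411300.00 mm³
ΣAȳ = (2850.00)(47.50) + (3780.00)(14.00) = 188295.00 mm³
x̄ = 411300.00 / 6630.00 = 62.04 mm
ȳ = 188295.00 / 6630.00 = 28.40 mm

x̄ = 62.04 mm, ȳ = 28.40 mm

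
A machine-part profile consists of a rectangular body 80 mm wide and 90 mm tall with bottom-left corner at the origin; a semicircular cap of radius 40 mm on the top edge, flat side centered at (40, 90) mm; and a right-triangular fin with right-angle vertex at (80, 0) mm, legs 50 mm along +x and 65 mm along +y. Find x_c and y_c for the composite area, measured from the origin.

rectangular body: A = 80 × 90 = 7200.00, centroid at (40.00, 45.00).
semicircular top: A = ½π·40² = 2513.27, centroid at (40.00, 106.98).
triangular fin: A = ½·50·65 = 1625.00, centroid at (96.67, 21.67).
ΣA = 11338.27 mm²
ΣAx_c = (7200.00)(40.00) + (2513.27)(40.00) + (1625.00)(96.67) = 545614.30 mm³
ΣAy_c = (7200.00)(45.00) + (2513.27)(106.98) + (1625.00)(21.67) = 628069.67 mm³
x_c = 545614.30 / 11338.27 = 48.12 mm
y_c = 628069.67 / 11338.27 = 55.39 mm

x_c = 48.12 mm, y_c = 55.39 mm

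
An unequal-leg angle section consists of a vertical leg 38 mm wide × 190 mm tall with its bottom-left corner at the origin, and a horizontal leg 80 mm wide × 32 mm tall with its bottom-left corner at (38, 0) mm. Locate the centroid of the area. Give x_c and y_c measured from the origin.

vertical leg: A = 38 × 190 = 7220.00, centroid at (19.00, 95.00).
horizontal leg: A = 80 × 32 = 2560.00, centroid at (78.00, 16.00).
ΣA = 9780.00 mm², ΣAx_c = 336860.00 mm³, ΣAy_c = 726860.00 mm³.
x_c = 336860.00/9780.00 = 34.44 mm; y_c = 726860.00/9780.00 = 74.32 mm.

x_c = 34.44 mm, y_c = 74.32 mm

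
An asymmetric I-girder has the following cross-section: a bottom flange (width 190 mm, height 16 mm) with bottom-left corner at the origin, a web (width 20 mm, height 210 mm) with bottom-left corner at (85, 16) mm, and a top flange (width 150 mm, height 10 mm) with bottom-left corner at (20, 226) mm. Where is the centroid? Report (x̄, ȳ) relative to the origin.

x̄ = 95.00 mm, ȳ = 100.57 mm

bottom flange: A = 190 × 16 = 3040.00, centroid at (95.00, 8.00).
web: A = 20 × 210 = 4200.00, centroid at (95.00, 121.00).
top flange: A = 150 × 10 = 1500.00, centroid at (95.00, 231.00).
ΣA = 8740.00 mm², ΣAx̄ = 830300.00 mm³, ΣAȳ = 879020.00 mm³.
x̄ = 830300.00/8740.00 = 95.00 mm; ȳ = 879020.00/8740.00 = 100.57 mm.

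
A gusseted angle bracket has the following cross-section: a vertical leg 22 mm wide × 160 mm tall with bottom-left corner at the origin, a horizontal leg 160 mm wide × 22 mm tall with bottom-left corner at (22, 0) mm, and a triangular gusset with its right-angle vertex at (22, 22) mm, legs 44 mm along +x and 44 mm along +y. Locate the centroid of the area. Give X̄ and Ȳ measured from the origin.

X̄ = 54.10 mm, Ȳ = 44.43 mm

vertical leg: A = 22 × 160 = 3520.00, centroid at (11.00, 80.00).
horizontal leg: A = 160 × 22 = 3520.00, centroid at (102.00, 11.00).
gusset: A = ½·44·44 = 968.00, centroid at (36.67, 36.67).
ΣA = 8008.00 mm², ΣAX̄ = 433253.33 mm³, ΣAȲ = 355813.33 mm³.
X̄ = 433253.33/8008.00 = 54.10 mm; Ȳ = 355813.33/8008.00 = 44.43 mm.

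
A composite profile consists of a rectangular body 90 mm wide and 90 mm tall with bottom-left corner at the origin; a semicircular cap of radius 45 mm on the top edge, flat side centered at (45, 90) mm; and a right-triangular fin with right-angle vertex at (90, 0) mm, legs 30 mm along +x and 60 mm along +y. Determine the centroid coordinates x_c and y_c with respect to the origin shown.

rectangular body: A = 90 × 90 = 8100.00, centroid at (45.00, 45.00).
semicircular top: A = ½π·45² = 3180.86, centroid at (45.00, 109.10).
triangular fin: A = ½·30·60 = 900.00, centroid at (100.00, 20.00).
ΣA = 12180.86 mm²
ΣAx_c = (8100.00)(45.00) + (3180.86)(45.00) + (900.00)(100.00) = 597638.82 mm³
ΣAy_c = (8100.00)(45.00) + (3180.86)(109.10) + (900.00)(20.00) = 729527.63 mm³
x_c = 597638.82 / 12180.86 = 49.06 mm
y_c = 729527.63 / 12180.86 = 59.89 mm

x_c = 49.06 mm, y_c = 59.89 mm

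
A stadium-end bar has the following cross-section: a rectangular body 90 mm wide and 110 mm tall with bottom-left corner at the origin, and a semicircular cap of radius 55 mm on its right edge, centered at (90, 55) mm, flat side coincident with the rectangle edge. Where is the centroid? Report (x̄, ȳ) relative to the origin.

x̄ = 67.16 mm, ȳ = 55.00 mm

rectangular body: A = 90 × 110 = 9900.00, centroid at (45.00, 55.00).
semicircular end: A = ½π·55² = 4751.66, centroid at (113.34, 55.00).
ΣA = 14651.66 mm²
ΣAx̄ = (9900.00)(45.00) + (4751.66)(113.34) = 984065.97 mm³
ΣAȳ = (9900.00)(55.00) + (4751.66)(55.00) = 805841.24 mm³
x̄ = 984065.97 / 14651.66 = 67.16 mm
ȳ = 805841.24 / 14651.66 = 55.00 mm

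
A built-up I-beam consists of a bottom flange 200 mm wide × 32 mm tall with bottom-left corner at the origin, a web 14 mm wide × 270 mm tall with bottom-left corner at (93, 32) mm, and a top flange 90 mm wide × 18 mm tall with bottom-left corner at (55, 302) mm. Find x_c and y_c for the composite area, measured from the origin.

Part | A | x̄ᵢ | ȳᵢ | A·x̄ᵢ | A·ȳᵢ
bottom flange | 6400.00 | 100.00 | 16.00 | 640000.00 | 102400.00
web | 3780.00 | 100.00 | 167.00 | 378000.00 | 631260.00
top flange | 1620.00 | 100.00 | 311.00 | 162000.00 | 503820.00
Σ | 11800.00 |  |  | 1180000.00 | 1237480.00
x_c = 1180000.00 / 11800.00 = 100.00 mm
y_c = 1237480.00 / 11800.00 = 104.87 mm

x_c = 100.00 mm, y_c = 104.87 mm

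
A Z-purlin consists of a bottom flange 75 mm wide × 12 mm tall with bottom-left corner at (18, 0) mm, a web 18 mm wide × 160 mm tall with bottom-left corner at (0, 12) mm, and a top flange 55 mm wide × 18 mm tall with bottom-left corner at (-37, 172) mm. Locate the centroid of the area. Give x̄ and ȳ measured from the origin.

x̄ = 13.93 mm, ȳ = 94.25 mm

bottom flange: A = 75 × 12 = 900.00, centroid at (55.50, 6.00).
web: A = 18 × 160 = 2880.00, centroid at (9.00, 92.00).
top flange: A = 55 × 18 = 990.00, centroid at (-9.50, 181.00).
ΣA = 4770.00 mm², ΣAx̄ = 66465.00 mm³, ΣAȳ = 449550.00 mm³.
x̄ = 66465.00/4770.00 = 13.93 mm; ȳ = 449550.00/4770.00 = 94.25 mm.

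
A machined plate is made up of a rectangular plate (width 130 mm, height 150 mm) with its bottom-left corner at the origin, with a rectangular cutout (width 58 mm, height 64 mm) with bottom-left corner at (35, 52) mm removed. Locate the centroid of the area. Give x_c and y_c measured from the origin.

x_c = 65.24 mm, y_c = 72.88 mm

Part | A | x̄ᵢ | ȳᵢ | A·x̄ᵢ | A·ȳᵢ
plate | 19500.00 | 65.00 | 75.00 | 1267500.00 | 1462500.00
hole | -3712.00 | 64.00 | 84.00 | -237568.00 | -311808.00
Σ | 15788.00 |  |  | 1029932.00 | 1150692.00
x_c = 1029932.00 / 15788.00 = 65.24 mm
y_c = 1150692.00 / 15788.00 = 72.88 mm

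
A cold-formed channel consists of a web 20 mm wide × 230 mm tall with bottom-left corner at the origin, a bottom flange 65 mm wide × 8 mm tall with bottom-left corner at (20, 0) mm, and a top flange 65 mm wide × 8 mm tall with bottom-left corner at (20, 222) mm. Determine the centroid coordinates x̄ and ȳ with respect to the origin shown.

web: A = 20 × 230 = 4600.00, centroid at (10.00, 115.00).
bottom flange: A = 65 × 8 = 520.00, centroid at (52.50, 4.00).
top flange: A = 65 × 8 = 520.00, centroid at (52.50, 226.00).
ΣA = 5640.00 mm²
ΣAx̄ = (4600.00)(10.00) + (520.00)(52.50) + (520.00)(52.50) = 100600.00 mm³
ΣAȳ = (4600.00)(115.00) + (520.00)(4.00) + (520.00)(226.00) = 648600.00 mm³
x̄ = 100600.00 / 5640.00 = 17.84 mm
ȳ = 648600.00 / 5640.00 = 115.00 mm

x̄ = 17.84 mm, ȳ = 115.00 mm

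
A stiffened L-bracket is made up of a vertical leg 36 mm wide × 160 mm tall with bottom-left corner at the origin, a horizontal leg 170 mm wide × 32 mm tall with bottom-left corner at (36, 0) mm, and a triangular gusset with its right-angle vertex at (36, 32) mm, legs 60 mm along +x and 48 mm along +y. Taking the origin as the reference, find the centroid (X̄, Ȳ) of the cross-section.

X̄ = 66.66 mm, Ȳ = 48.81 mm

vertical leg: A = 36 × 160 = 5760.00, centroid at (18.00, 80.00).
horizontal leg: A = 170 × 32 = 5440.00, centroid at (121.00, 16.00).
gusset: A = ½·60·48 = 1440.00, centroid at (56.00, 48.00).
ΣA = 12640.00 mm², ΣAX̄ = 842560.00 mm³, ΣAȲ = 616960.00 mm³.
X̄ = 842560.00/12640.00 = 66.66 mm; Ȳ = 616960.00/12640.00 = 48.81 mm.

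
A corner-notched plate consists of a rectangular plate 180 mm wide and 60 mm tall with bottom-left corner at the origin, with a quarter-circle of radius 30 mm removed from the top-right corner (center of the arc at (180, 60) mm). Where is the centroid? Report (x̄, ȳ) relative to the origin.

x̄ = 84.59 mm, ȳ = 28.79 mm

Part | A | x̄ᵢ | ȳᵢ | A·x̄ᵢ | A·ȳᵢ
plate | 10800.00 | 90.00 | 30.00 | 972000.00 | 324000.00
removed quarter-circle | -706.86 | 167.27 | 47.27 | -118234.50 | -33411.50
Σ | 10093.14 |  |  | 853765.50 | 290588.50
x̄ = 853765.50 / 10093.14 = 84.59 mm
ȳ = 290588.50 / 10093.14 = 28.79 mm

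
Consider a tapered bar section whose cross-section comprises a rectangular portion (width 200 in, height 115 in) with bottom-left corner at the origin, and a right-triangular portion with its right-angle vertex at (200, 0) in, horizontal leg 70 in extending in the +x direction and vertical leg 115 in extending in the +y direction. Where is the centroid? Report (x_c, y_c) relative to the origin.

x_c = 118.37 in, y_c = 54.65 in

rectangular portion: A = 200 × 115 = 23000.00, centroid at (100.00, 57.50).
triangular portion: A = ½·70·115 = 4025.00, centroid at (223.33, 38.33).
ΣA = 27025.00 in², ΣAx_c = 3198916.67 in³, ΣAy_c = 1476791.67 in³.
x_c = 3198916.67/27025.00 = 118.37 in; y_c = 1476791.67/27025.00 = 54.65 in.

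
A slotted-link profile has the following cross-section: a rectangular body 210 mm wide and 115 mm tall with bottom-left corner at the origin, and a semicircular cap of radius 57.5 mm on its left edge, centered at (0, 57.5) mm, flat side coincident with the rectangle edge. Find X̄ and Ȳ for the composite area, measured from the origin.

X̄ = 82.10 mm, Ȳ = 57.50 mm

rectangular body: A = 210 × 115 = 24150.00, centroid at (105.00, 57.50).
semicircular end: A = ½π·57.5² = 5193.45, centroid at (-24.40, 57.50).
ΣA = 29343.45 mm², ΣAX̄ = 2409010.42 mm³, ΣAȲ = 1687248.11 mm³.
X̄ = 2409010.42/29343.45 = 82.10 mm; Ȳ = 1687248.11/29343.45 = 57.50 mm.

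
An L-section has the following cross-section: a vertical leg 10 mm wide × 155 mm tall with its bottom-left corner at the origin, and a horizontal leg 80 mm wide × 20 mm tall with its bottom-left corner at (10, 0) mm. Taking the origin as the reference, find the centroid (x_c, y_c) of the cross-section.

x_c = 27.86 mm, y_c = 43.21 mm

vertical leg: A = 10 × 155 = 1550.00, centroid at (5.00, 77.50).
horizontal leg: A = 80 × 20 = 1600.00, centroid at (50.00, 10.00).
ΣA = 3150.00 mm², ΣAx_c = 87750.00 mm³, ΣAy_c = 136125.00 mm³.
x_c = 87750.00/3150.00 = 27.86 mm; y_c = 136125.00/3150.00 = 43.21 mm.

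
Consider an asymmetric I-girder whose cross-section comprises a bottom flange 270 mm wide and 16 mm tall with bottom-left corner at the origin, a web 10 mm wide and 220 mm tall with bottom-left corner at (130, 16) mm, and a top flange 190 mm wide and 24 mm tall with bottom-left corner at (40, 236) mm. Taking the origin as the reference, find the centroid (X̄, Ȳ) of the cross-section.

X̄ = 135.00 mm, Ȳ = 130.20 mm

bottom flange: A = 270 × 16 = 4320.00, centroid at (135.00, 8.00).
web: A = 10 × 220 = 2200.00, centroid at (135.00, 126.00).
top flange: A = 190 × 24 = 4560.00, centroid at (135.00, 248.00).
ΣA = 11080.00 mm²
ΣAX̄ = (4320.00)(135.00) + (2200.00)(135.00) + (4560.00)(135.00) = 1495800.00 mm³
ΣAȲ = (4320.00)(8.00) + (2200.00)(126.00) + (4560.00)(248.00) = 1442640.00 mm³
X̄ = 1495800.00 / 11080.00 = 135.00 mm
Ȳ = 1442640.00 / 11080.00 = 130.20 mm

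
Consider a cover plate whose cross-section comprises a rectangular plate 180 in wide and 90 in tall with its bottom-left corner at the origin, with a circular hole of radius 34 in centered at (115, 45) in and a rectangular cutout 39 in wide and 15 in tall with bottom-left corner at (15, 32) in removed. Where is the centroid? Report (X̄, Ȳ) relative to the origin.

plate: A = 180 × 90 = 16200.00, centroid at (90.00, 45.00).
hole 1: A = −π·34² = -3631.68, centroid at (115.00, 45.00).
hole 2: A = −(39 × 15) = -585.00, centroid at (34.50, 39.50).
ΣA = 11983.32 in²
ΣAX̄ = (16200.00)(90.00) + (-3631.68)(115.00) + (-585.00)(34.50) = 1020174.17 in³
ΣAȲ = (16200.00)(45.00) + (-3631.68)(45.00) + (-585.00)(39.50) = 542466.85 in³
X̄ = 1020174.17 / 11983.32 = 85.13 in
Ȳ = 542466.85 / 11983.32 = 45.27 in

X̄ = 85.13 in, Ȳ = 45.27 in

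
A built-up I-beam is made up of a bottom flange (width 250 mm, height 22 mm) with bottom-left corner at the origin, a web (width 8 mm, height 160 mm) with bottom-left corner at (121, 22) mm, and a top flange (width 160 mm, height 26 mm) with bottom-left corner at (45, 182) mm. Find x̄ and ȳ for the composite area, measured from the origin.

bottom flange: A = 250 × 22 = 5500.00, centroid at (125.00, 11.00).
web: A = 8 × 160 = 1280.00, centroid at (125.00, 102.00).
top flange: A = 160 × 26 = 4160.00, centroid at (125.00, 195.00).
ΣA = 10940.00 mm², ΣAx̄ = 1367500.00 mm³, ΣAȳ = 1002260.00 mm³.
x̄ = 1367500.00/10940.00 = 125.00 mm; ȳ = 1002260.00/10940.00 = 91.61 mm.

x̄ = 125.00 mm, ȳ = 91.61 mm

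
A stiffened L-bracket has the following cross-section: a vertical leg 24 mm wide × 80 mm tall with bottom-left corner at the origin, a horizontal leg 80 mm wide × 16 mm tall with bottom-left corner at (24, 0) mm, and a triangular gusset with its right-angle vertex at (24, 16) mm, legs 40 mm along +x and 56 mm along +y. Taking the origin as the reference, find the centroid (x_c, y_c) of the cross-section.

x_c = 33.98 mm, y_c = 29.14 mm

Part | A | x̄ᵢ | ȳᵢ | A·x̄ᵢ | A·ȳᵢ
vertical leg | 1920.00 | 12.00 | 40.00 | 23040.00 | 76800.00
horizontal leg | 1280.00 | 64.00 | 8.00 | 81920.00 | 10240.00
gusset | 1120.00 | 37.33 | 34.67 | 41813.33 | 38826.67
Σ | 4320.00 |  |  | 146773.33 | 125866.67
x_c = 146773.33 / 4320.00 = 33.98 mm
y_c = 125866.67 / 4320.00 = 29.14 mm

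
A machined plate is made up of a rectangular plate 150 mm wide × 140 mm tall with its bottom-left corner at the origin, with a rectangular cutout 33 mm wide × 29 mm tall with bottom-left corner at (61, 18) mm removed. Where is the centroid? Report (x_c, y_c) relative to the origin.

x_c = 74.88 mm, y_c = 71.79 mm

plate: A = 150 × 140 = 21000.00, centroid at (75.00, 70.00).
hole: A = −(33 × 29) = -957.00, centroid at (77.50, 32.50).
ΣA = 20043.00 mm²
ΣAx_c = (21000.00)(75.00) + (-957.00)(77.50) = 1500832.50 mm³
ΣAy_c = (21000.00)(70.00) + (-957.00)(32.50) = 1438897.50 mm³
x_c = 1500832.50 / 20043.00 = 74.88 mm
y_c = 1438897.50 / 20043.00 = 71.79 mm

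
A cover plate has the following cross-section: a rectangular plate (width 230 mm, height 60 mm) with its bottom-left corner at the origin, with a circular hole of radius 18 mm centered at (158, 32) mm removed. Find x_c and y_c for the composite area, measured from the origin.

x_c = 111.58 mm, y_c = 29.84 mm

plate: A = 230 × 60 = 13800.00, centroid at (115.00, 30.00).
hole: A = −π·18² = -1017.88, centroid at (158.00, 32.00).
ΣA = 12782.12 mm²
ΣAx_c = (13800.00)(115.00) + (-1017.88)(158.00) = 1426175.59 mm³
ΣAy_c = (13800.00)(30.00) + (-1017.88)(32.00) = 381427.97 mm³
x_c = 1426175.59 / 12782.12 = 111.58 mm
y_c = 381427.97 / 12782.12 = 29.84 mm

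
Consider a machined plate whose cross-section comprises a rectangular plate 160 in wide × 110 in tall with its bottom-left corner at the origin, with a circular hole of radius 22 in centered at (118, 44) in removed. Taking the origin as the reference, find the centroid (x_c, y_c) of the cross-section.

Part | A | x̄ᵢ | ȳᵢ | A·x̄ᵢ | A·ȳᵢ
plate | 17600.00 | 80.00 | 55.00 | 1408000.00 | 968000.00
hole | -1520.53 | 118.00 | 44.00 | -179422.64 | -66903.36
Σ | 16079.47 |  |  | 1228577.36 | 901096.64
x_c = 1228577.36 / 16079.47 = 76.41 in
y_c = 901096.64 / 16079.47 = 56.04 in

x_c = 76.41 in, y_c = 56.04 in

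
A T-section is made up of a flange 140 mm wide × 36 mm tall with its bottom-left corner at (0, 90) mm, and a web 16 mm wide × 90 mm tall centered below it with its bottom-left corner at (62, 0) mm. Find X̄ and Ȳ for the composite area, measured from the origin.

Part | A | x̄ᵢ | ȳᵢ | A·x̄ᵢ | A·ȳᵢ
web | 1440.00 | 70.00 | 45.00 | 100800.00 | 64800.00
flange | 5040.00 | 70.00 | 108.00 | 352800.00 | 544320.00
Σ | 6480.00 |  |  | 453600.00 | 609120.00
X̄ = 453600.00 / 6480.00 = 70.00 mm
Ȳ = 609120.00 / 6480.00 = 94.00 mm

X̄ = 70.00 mm, Ȳ = 94.00 mm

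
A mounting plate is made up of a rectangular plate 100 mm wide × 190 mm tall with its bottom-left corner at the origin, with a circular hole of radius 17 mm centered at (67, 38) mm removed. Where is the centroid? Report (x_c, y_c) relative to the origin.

x_c = 49.15 mm, y_c = 97.86 mm

plate: A = 100 × 190 = 19000.00, centroid at (50.00, 95.00).
hole: A = −π·17² = -907.92, centroid at (67.00, 38.00).
ΣA = 18092.08 mm²
ΣAx_c = (19000.00)(50.00) + (-907.92)(67.00) = 889169.34 mm³
ΣAy_c = (19000.00)(95.00) + (-907.92)(38.00) = 1770499.03 mm³
x_c = 889169.34 / 18092.08 = 49.15 mm
y_c = 1770499.03 / 18092.08 = 97.86 mm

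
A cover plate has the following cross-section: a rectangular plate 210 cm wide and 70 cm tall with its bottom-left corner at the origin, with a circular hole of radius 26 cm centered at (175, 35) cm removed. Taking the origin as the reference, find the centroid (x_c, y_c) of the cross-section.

plate: A = 210 × 70 = 14700.00, centroid at (105.00, 35.00).
hole: A = −π·26² = -2123.72, centroid at (175.00, 35.00).
ΣA = 12576.28 cm²
ΣAx_c = (14700.00)(105.00) + (-2123.72)(175.00) = 1171849.59 cm³
ΣAy_c = (14700.00)(35.00) + (-2123.72)(35.00) = 440169.92 cm³
x_c = 1171849.59 / 12576.28 = 93.18 cm
y_c = 440169.92 / 12576.28 = 35.00 cm

x_c = 93.18 cm, y_c = 35.00 cm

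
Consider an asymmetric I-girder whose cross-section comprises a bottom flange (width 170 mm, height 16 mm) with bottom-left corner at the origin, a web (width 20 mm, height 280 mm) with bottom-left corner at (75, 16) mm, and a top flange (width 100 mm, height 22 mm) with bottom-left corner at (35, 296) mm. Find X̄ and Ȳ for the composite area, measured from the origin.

bottom flange: A = 170 × 16 = 2720.00, centroid at (85.00, 8.00).
web: A = 20 × 280 = 5600.00, centroid at (85.00, 156.00).
top flange: A = 100 × 22 = 2200.00, centroid at (85.00, 307.00).
ΣA = 10520.00 mm²
ΣAX̄ = (2720.00)(85.00) + (5600.00)(85.00) + (2200.00)(85.00) = 894200.00 mm³
ΣAȲ = (2720.00)(8.00) + (5600.00)(156.00) + (2200.00)(307.00) = 1570760.00 mm³
X̄ = 894200.00 / 10520.00 = 85.00 mm
Ȳ = 1570760.00 / 10520.00 = 149.31 mm

X̄ = 85.00 mm, Ȳ = 149.31 mm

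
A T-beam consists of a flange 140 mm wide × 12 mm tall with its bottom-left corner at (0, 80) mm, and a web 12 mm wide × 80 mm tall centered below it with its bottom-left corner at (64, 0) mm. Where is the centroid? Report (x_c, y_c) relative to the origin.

web: A = 12 × 80 = 960.00, centroid at (70.00, 40.00).
flange: A = 140 × 12 = 1680.00, centroid at (70.00, 86.00).
ΣA = 2640.00 mm²
ΣAx_c = (960.00)(70.00) + (1680.00)(70.00) = 184800.00 mm³
ΣAy_c = (960.00)(40.00) + (1680.00)(86.00) = 182880.00 mm³
x_c = 184800.00 / 2640.00 = 70.00 mm
y_c = 182880.00 / 2640.00 = 69.27 mm

x_c = 70.00 mm, y_c = 69.27 mm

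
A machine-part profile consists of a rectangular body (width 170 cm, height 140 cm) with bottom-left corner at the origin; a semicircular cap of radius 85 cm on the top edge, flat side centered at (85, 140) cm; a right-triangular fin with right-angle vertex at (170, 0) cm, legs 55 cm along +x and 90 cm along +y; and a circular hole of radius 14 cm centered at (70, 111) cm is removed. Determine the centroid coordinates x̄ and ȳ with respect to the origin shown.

Part | A | x̄ᵢ | ȳᵢ | A·x̄ᵢ | A·ȳᵢ
rectangular body | 23800.00 | 85.00 | 70.00 | 2023000.00 | 1666000.00
semicircular top | 11349.00 | 85.00 | 176.08 | 964665.29 | 1998277.15
triangular fin | 2475.00 | 188.33 | 30.00 | 466125.00 | 74250.00
hole | -615.75 | 70.00 | 111.00 | -43102.65 | -68348.49
Σ | 37008.25 |  |  | 3410687.64 | 3670178.66
x̄ = 3410687.64 / 37008.25 = 92.16 cm
ȳ = 3670178.66 / 37008.25 = 99.17 cm

x̄ = 92.16 cm, ȳ = 99.17 cm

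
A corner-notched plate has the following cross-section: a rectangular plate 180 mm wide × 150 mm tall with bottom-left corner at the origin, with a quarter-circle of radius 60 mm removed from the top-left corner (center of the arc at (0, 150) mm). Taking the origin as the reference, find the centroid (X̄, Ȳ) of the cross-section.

Part | A | x̄ᵢ | ȳᵢ | A·x̄ᵢ | A·ȳᵢ
plate | 27000.00 | 90.00 | 75.00 | 2430000.00 | 2025000.00
removed quarter-circle | -2827.43 | 25.46 | 124.54 | -72000.00 | -352115.01
Σ | 24172.57 |  |  | 2358000.00 | 1672884.99
X̄ = 2358000.00 / 24172.57 = 97.55 mm
Ȳ = 1672884.99 / 24172.57 = 69.21 mm

X̄ = 97.55 mm, Ȳ = 69.21 mm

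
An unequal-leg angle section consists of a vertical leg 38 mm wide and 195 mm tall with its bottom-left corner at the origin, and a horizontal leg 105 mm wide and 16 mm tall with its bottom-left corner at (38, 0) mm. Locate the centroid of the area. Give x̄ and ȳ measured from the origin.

x̄ = 32.21 mm, ȳ = 80.96 mm

vertical leg: A = 38 × 195 = 7410.00, centroid at (19.00, 97.50).
horizontal leg: A = 105 × 16 = 1680.00, centroid at (90.50, 8.00).
ΣA = 9090.00 mm², ΣAx̄ = 292830.00 mm³, ΣAȳ = 735915.00 mm³.
x̄ = 292830.00/9090.00 = 32.21 mm; ȳ = 735915.00/9090.00 = 80.96 mm.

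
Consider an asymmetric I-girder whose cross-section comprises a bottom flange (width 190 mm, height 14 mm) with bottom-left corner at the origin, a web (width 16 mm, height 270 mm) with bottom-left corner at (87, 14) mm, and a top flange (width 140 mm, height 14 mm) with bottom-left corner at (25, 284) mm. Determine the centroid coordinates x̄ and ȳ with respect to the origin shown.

x̄ = 95.00 mm, ȳ = 137.88 mm

bottom flange: A = 190 × 14 = 2660.00, centroid at (95.00, 7.00).
web: A = 16 × 270 = 4320.00, centroid at (95.00, 149.00).
top flange: A = 140 × 14 = 1960.00, centroid at (95.00, 291.00).
ΣA = 8940.00 mm², ΣAx̄ = 849300.00 mm³, ΣAȳ = 1232660.00 mm³.
x̄ = 849300.00/8940.00 = 95.00 mm; ȳ = 1232660.00/8940.00 = 137.88 mm.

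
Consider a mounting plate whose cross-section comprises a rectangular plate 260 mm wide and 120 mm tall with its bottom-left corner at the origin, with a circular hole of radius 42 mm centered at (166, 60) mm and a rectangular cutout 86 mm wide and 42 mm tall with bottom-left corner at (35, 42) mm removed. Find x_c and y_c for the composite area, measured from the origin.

x_c = 129.47 mm, y_c = 59.51 mm

Part | A | x̄ᵢ | ȳᵢ | A·x̄ᵢ | A·ȳᵢ
plate | 31200.00 | 130.00 | 60.00 | 4056000.00 | 1872000.00
hole 1 | -5541.77 | 166.00 | 60.00 | -919933.73 | -332506.17
hole 2 | -3612.00 | 78.00 | 63.00 | -281736.00 | -227556.00
Σ | 22046.23 |  |  | 2854330.27 | 1311937.83
x_c = 2854330.27 / 22046.23 = 129.47 mm
y_c = 1311937.83 / 22046.23 = 59.51 mm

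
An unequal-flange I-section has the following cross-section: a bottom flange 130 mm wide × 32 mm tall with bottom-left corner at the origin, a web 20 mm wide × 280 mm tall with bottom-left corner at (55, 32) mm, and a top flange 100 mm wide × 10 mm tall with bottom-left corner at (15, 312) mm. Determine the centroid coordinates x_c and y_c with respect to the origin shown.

bottom flange: A = 130 × 32 = 4160.00, centroid at (65.00, 16.00).
web: A = 20 × 280 = 5600.00, centroid at (65.00, 172.00).
top flange: A = 100 × 10 = 1000.00, centroid at (65.00, 317.00).
ΣA = 10760.00 mm²
ΣAx_c = (4160.00)(65.00) + (5600.00)(65.00) + (1000.00)(65.00) = 699400.00 mm³
ΣAy_c = (4160.00)(16.00) + (5600.00)(172.00) + (1000.00)(317.00) = 1346760.00 mm³
x_c = 699400.00 / 10760.00 = 65.00 mm
y_c = 1346760.00 / 10760.00 = 125.16 mm

x_c = 65.00 mm, y_c = 125.16 mm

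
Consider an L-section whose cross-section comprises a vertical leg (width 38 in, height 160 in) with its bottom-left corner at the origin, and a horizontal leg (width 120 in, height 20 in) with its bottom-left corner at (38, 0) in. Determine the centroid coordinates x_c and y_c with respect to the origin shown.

Part | A | x̄ᵢ | ȳᵢ | A·x̄ᵢ | A·ȳᵢ
vertical leg | 6080.00 | 19.00 | 80.00 | 115520.00 | 486400.00
horizontal leg | 2400.00 | 98.00 | 10.00 | 235200.00 | 24000.00
Σ | 8480.00 |  |  | 350720.00 | 510400.00
x_c = 350720.00 / 8480.00 = 41.36 in
y_c = 510400.00 / 8480.00 = 60.19 in

x_c = 41.36 in, y_c = 60.19 in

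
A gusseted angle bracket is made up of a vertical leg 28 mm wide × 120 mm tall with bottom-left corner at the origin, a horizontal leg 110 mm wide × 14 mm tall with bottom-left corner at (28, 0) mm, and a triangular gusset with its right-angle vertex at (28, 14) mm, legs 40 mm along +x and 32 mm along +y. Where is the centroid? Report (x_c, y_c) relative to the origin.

x_c = 36.34 mm, y_c = 41.19 mm

vertical leg: A = 28 × 120 = 3360.00, centroid at (14.00, 60.00).
horizontal leg: A = 110 × 14 = 1540.00, centroid at (83.00, 7.00).
gusset: A = ½·40·32 = 640.00, centroid at (41.33, 24.67).
ΣA = 5540.00 mm², ΣAx_c = 201313.33 mm³, ΣAy_c = 228166.67 mm³.
x_c = 201313.33/5540.00 = 36.34 mm; y_c = 228166.67/5540.00 = 41.19 mm.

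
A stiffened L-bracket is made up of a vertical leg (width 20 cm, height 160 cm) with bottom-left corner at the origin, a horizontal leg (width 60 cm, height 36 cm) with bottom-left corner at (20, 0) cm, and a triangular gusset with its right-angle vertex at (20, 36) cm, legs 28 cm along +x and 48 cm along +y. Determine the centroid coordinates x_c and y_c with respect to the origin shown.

vertical leg: A = 20 × 160 = 3200.00, centroid at (10.00, 80.00).
horizontal leg: A = 60 × 36 = 2160.00, centroid at (50.00, 18.00).
gusset: A = ½·28·48 = 672.00, centroid at (29.33, 52.00).
ΣA = 6032.00 cm²
ΣAx_c = (3200.00)(10.00) + (2160.00)(50.00) + (672.00)(29.33) = 159712.00 cm³
ΣAy_c = (3200.00)(80.00) + (2160.00)(18.00) + (672.00)(52.00) = 329824.00 cm³
x_c = 159712.00 / 6032.00 = 26.48 cm
y_c = 329824.00 / 6032.00 = 54.68 cm

x_c = 26.48 cm, y_c = 54.68 cm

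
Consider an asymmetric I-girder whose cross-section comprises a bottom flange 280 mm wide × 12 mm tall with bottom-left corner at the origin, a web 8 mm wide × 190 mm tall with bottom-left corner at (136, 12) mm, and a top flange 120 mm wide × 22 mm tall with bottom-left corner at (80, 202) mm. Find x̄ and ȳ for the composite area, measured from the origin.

bottom flange: A = 280 × 12 = 3360.00, centroid at (140.00, 6.00).
web: A = 8 × 190 = 1520.00, centroid at (140.00, 107.00).
top flange: A = 120 × 22 = 2640.00, centroid at (140.00, 213.00).
ΣA = 7520.00 mm²
ΣAx̄ = (3360.00)(140.00) + (1520.00)(140.00) + (2640.00)(140.00) = 1052800.00 mm³
ΣAȳ = (3360.00)(6.00) + (1520.00)(107.00) + (2640.00)(213.00) = 745120.00 mm³
x̄ = 1052800.00 / 7520.00 = 140.00 mm
ȳ = 745120.00 / 7520.00 = 99.09 mm

x̄ = 140.00 mm, ȳ = 99.09 mm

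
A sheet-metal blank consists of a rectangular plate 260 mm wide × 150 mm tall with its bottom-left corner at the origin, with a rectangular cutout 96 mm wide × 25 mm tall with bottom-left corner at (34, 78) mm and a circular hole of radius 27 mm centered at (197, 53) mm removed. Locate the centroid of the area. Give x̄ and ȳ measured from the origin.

x̄ = 128.89 mm, ȳ = 75.38 mm

plate: A = 260 × 150 = 39000.00, centroid at (130.00, 75.00).
hole 1: A = −(96 × 25) = -2400.00, centroid at (82.00, 90.50).
hole 2: A = −π·27² = -2290.22, centroid at (197.00, 53.00).
ΣA = 34309.78 mm²
ΣAx̄ = (39000.00)(130.00) + (-2400.00)(82.00) + (-2290.22)(197.00) = 4422026.45 mm³
ΣAȳ = (39000.00)(75.00) + (-2400.00)(90.50) + (-2290.22)(53.00) = 2586418.28 mm³
x̄ = 4422026.45 / 34309.78 = 128.89 mm
ȳ = 2586418.28 / 34309.78 = 75.38 mm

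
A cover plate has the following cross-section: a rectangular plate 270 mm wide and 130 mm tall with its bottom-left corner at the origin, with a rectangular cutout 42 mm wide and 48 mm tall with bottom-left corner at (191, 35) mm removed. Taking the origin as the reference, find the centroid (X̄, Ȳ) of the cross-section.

Part | A | x̄ᵢ | ȳᵢ | A·x̄ᵢ | A·ȳᵢ
plate | 35100.00 | 135.00 | 65.00 | 4738500.00 | 2281500.00
hole | -2016.00 | 212.00 | 59.00 | -427392.00 | -118944.00
Σ | 33084.00 |  |  | 4311108.00 | 2162556.00
X̄ = 4311108.00 / 33084.00 = 130.31 mm
Ȳ = 2162556.00 / 33084.00 = 65.37 mm

X̄ = 130.31 mm, Ȳ = 65.37 mm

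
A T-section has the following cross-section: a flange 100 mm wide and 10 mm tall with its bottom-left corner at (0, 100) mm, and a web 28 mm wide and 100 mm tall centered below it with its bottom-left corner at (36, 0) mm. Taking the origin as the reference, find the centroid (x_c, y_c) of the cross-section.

x_c = 50.00 mm, y_c = 64.47 mm

web: A = 28 × 100 = 2800.00, centroid at (50.00, 50.00).
flange: A = 100 × 10 = 1000.00, centroid at (50.00, 105.00).
ΣA = 3800.00 mm², ΣAx_c = 190000.00 mm³, ΣAy_c = 245000.00 mm³.
x_c = 190000.00/3800.00 = 50.00 mm; y_c = 245000.00/3800.00 = 64.47 mm.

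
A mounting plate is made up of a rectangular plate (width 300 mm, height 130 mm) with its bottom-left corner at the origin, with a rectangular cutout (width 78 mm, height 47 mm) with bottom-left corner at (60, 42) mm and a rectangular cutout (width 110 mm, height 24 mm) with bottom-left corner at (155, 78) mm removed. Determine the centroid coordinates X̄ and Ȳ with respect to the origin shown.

plate: A = 300 × 130 = 39000.00, centroid at (150.00, 65.00).
hole 1: A = −(78 × 47) = -3666.00, centroid at (99.00, 65.50).
hole 2: A = −(110 × 24) = -2640.00, centroid at (210.00, 90.00).
ΣA = 32694.00 mm²
ΣAX̄ = (39000.00)(150.00) + (-3666.00)(99.00) + (-2640.00)(210.00) = 4932666.00 mm³
ΣAȲ = (39000.00)(65.00) + (-3666.00)(65.50) + (-2640.00)(90.00) = 2057277.00 mm³
X̄ = 4932666.00 / 32694.00 = 150.87 mm
Ȳ = 2057277.00 / 32694.00 = 62.93 mm

X̄ = 150.87 mm, Ȳ = 62.93 mm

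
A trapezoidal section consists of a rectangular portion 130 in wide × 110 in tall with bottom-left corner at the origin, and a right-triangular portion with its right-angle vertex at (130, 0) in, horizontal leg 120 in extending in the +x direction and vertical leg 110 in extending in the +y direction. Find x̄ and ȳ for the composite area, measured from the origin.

rectangular portion: A = 130 × 110 = 14300.00, centroid at (65.00, 55.00).
triangular portion: A = ½·120·110 = 6600.00, centroid at (170.00, 36.67).
ΣA = 20900.00 in²
ΣAx̄ = (14300.00)(65.00) + (6600.00)(170.00) = 2051500.00 in³
ΣAȳ = (14300.00)(55.00) + (6600.00)(36.67) = 1028500.00 in³
x̄ = 2051500.00 / 20900.00 = 98.16 in
ȳ = 1028500.00 / 20900.00 = 49.21 in

x̄ = 98.16 in, ȳ = 49.21 in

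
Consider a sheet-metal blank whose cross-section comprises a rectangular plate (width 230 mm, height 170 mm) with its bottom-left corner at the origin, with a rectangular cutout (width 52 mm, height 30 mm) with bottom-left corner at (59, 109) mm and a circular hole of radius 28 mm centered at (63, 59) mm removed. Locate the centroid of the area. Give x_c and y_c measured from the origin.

plate: A = 230 × 170 = 39100.00, centroid at (115.00, 85.00).
hole 1: A = −(52 × 30) = -1560.00, centroid at (85.00, 124.00).
hole 2: A = −π·28² = -2463.01, centroid at (63.00, 59.00).
ΣA = 35076.99 mm², ΣAx_c = 4208730.46 mm³, ΣAy_c = 2984742.49 mm³.
x_c = 4208730.46/35076.99 = 119.99 mm; y_c = 2984742.49/35076.99 = 85.09 mm.

x_c = 119.99 mm, y_c = 85.09 mm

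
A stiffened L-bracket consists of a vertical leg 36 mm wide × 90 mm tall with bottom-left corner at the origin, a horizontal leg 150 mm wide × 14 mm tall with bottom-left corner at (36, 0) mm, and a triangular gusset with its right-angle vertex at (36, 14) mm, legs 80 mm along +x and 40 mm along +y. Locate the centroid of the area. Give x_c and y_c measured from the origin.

x_c = 56.44 mm, y_c = 29.43 mm

vertical leg: A = 36 × 90 = 3240.00, centroid at (18.00, 45.00).
horizontal leg: A = 150 × 14 = 2100.00, centroid at (111.00, 7.00).
gusset: A = ½·80·40 = 1600.00, centroid at (62.67, 27.33).
ΣA = 6940.00 mm², ΣAx_c = 391686.67 mm³, ΣAy_c = 204233.33 mm³.
x_c = 391686.67/6940.00 = 56.44 mm; y_c = 204233.33/6940.00 = 29.43 mm.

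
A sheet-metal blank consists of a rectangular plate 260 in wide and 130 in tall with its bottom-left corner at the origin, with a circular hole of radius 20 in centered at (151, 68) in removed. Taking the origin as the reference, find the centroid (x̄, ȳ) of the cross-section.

x̄ = 129.19 in, ȳ = 64.88 in

plate: A = 260 × 130 = 33800.00, centroid at (130.00, 65.00).
hole: A = −π·20² = -1256.64, centroid at (151.00, 68.00).
ΣA = 32543.36 in², ΣAx̄ = 4204247.80 in³, ΣAȳ = 2111548.68 in³.
x̄ = 4204247.80/32543.36 = 129.19 in; ȳ = 2111548.68/32543.36 = 64.88 in.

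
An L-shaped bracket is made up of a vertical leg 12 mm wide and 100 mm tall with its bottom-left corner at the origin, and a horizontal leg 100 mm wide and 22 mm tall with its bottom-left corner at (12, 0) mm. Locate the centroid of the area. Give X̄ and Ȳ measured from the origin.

Part | A | x̄ᵢ | ȳᵢ | A·x̄ᵢ | A·ȳᵢ
vertical leg | 1200.00 | 6.00 | 50.00 | 7200.00 | 60000.00
horizontal leg | 2200.00 | 62.00 | 11.00 | 136400.00 | 24200.00
Σ | 3400.00 |  |  | 143600.00 | 84200.00
X̄ = 143600.00 / 3400.00 = 42.24 mm
Ȳ = 84200.00 / 3400.00 = 24.76 mm

X̄ = 42.24 mm, Ȳ = 24.76 mm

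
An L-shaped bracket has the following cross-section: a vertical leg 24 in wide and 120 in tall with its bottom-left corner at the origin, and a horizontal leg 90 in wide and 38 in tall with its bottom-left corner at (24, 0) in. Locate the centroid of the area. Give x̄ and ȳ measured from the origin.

vertical leg: A = 24 × 120 = 2880.00, centroid at (12.00, 60.00).
horizontal leg: A = 90 × 38 = 3420.00, centroid at (69.00, 19.00).
ΣA = 6300.00 in², ΣAx̄ = 270540.00 in³, ΣAȳ = 237780.00 in³.
x̄ = 270540.00/6300.00 = 42.94 in; ȳ = 237780.00/6300.00 = 37.74 in.

x̄ = 42.94 in, ȳ = 37.74 in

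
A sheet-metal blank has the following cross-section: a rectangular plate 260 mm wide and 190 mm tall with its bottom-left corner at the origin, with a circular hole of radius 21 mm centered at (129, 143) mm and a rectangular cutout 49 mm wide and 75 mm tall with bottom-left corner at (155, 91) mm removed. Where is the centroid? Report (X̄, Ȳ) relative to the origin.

plate: A = 260 × 190 = 49400.00, centroid at (130.00, 95.00).
hole 1: A = −π·21² = -1385.44, centroid at (129.00, 143.00).
hole 2: A = −(49 × 75) = -3675.00, centroid at (179.50, 128.50).
ΣA = 44339.56 mm², ΣAX̄ = 5583615.44 mm³, ΣAȲ = 4022644.24 mm³.
X̄ = 5583615.44/44339.56 = 125.93 mm; Ȳ = 4022644.24/44339.56 = 90.72 mm.

X̄ = 125.93 mm, Ȳ = 90.72 mm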